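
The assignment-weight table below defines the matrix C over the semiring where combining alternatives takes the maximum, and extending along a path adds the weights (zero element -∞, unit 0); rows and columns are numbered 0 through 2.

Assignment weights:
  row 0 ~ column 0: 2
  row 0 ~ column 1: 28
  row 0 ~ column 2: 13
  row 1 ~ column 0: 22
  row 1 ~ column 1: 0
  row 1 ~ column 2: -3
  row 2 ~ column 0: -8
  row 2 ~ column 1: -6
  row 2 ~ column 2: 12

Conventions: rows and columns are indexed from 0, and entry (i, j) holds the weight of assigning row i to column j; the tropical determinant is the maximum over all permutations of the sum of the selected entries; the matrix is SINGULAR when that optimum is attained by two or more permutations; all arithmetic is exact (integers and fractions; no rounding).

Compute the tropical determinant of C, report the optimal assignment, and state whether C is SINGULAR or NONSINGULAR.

σ = (0, 1, 2): 2 + 0 + 12 = 14
σ = (0, 2, 1): 2 + (-3) + (-6) = -7
σ = (1, 0, 2): 28 + 22 + 12 = 62
σ = (1, 2, 0): 28 + (-3) + (-8) = 17
σ = (2, 0, 1): 13 + 22 + (-6) = 29
σ = (2, 1, 0): 13 + 0 + (-8) = 5
Optimal value attained by: σ = (1, 0, 2).
Answer: det⊕(C) = 62; verdict: NONSINGULAR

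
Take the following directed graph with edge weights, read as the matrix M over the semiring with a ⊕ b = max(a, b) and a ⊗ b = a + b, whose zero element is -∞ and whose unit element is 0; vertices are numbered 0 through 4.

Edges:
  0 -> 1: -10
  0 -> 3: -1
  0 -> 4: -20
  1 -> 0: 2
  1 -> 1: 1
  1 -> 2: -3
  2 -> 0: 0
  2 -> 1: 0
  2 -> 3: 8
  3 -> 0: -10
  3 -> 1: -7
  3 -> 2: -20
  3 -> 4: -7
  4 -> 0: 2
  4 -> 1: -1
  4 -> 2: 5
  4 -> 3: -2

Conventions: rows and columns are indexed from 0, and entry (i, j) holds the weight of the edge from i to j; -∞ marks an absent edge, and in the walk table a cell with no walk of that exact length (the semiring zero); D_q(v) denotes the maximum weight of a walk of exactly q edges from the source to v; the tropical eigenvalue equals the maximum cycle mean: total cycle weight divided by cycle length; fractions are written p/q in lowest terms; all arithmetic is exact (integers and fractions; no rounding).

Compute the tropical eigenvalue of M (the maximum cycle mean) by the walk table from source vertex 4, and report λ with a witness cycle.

q=0: [-∞, -∞, -∞, -∞, 0]
q=1: [2, -1, 5, -2, -∞]
q=2: [5, 5, -4, 13, -9]
q=3: [7, 6, 2, 4, 6]
q=4: [8, 7, 11, 10, -3]
q=5: [11, 11, 4, 19, 3]
Optimal cycle mean attained by: cycle 2->3->4->2, total 8 + (-7) + 5, length 3.
Answer: λ = 2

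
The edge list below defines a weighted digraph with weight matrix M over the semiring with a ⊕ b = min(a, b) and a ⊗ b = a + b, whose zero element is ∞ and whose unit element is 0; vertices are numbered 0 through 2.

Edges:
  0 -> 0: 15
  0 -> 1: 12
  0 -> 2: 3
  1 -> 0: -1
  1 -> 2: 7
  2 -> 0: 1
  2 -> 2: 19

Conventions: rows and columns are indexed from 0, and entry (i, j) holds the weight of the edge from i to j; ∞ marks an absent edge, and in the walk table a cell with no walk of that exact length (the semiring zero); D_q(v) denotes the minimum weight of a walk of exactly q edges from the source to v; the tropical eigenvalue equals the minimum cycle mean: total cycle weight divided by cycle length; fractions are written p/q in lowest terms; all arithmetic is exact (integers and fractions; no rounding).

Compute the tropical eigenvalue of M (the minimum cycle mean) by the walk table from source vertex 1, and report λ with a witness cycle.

q=0: [∞, 0, ∞]
q=1: [-1, ∞, 7]
q=2: [8, 11, 2]
q=3: [3, 20, 11]
Optimal cycle mean attained by: cycle 0->2->0, total 3 + 1, length 2.
Answer: λ = 2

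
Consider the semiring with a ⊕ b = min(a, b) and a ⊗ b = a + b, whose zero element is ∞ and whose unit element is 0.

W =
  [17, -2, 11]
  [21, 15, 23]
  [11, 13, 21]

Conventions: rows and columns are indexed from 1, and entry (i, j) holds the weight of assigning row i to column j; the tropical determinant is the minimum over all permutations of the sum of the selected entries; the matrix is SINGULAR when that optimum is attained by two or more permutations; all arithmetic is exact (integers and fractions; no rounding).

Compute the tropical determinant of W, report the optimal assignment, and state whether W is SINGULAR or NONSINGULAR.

σ = (1, 2, 3): 17 + 15 + 21 = 53
σ = (1, 3, 2): 17 + 23 + 13 = 53
σ = (2, 1, 3): (-2) + 21 + 21 = 40
σ = (2, 3, 1): (-2) + 23 + 11 = 32
σ = (3, 1, 2): 11 + 21 + 13 = 45
σ = (3, 2, 1): 11 + 15 + 11 = 37
Optimal value attained by: σ = (2, 3, 1).
Answer: det⊕(W) = 32; verdict: NONSINGULAR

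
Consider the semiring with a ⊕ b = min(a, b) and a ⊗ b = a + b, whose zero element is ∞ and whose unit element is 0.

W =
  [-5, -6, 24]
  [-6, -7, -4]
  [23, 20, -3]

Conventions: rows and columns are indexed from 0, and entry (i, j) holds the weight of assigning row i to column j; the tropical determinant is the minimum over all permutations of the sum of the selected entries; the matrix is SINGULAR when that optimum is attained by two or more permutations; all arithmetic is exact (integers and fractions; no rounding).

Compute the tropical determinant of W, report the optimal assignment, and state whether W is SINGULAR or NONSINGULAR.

σ = (0, 1, 2): (-5) + (-7) + (-3) = -15
σ = (0, 2, 1): (-5) + (-4) + 20 = 11
σ = (1, 0, 2): (-6) + (-6) + (-3) = -15
σ = (1, 2, 0): (-6) + (-4) + 23 = 13
σ = (2, 0, 1): 24 + (-6) + 20 = 38
σ = (2, 1, 0): 24 + (-7) + 23 = 40
Optimal value attained by: σ = (0, 1, 2).
Answer: det⊕(W) = -15; verdict: SINGULAR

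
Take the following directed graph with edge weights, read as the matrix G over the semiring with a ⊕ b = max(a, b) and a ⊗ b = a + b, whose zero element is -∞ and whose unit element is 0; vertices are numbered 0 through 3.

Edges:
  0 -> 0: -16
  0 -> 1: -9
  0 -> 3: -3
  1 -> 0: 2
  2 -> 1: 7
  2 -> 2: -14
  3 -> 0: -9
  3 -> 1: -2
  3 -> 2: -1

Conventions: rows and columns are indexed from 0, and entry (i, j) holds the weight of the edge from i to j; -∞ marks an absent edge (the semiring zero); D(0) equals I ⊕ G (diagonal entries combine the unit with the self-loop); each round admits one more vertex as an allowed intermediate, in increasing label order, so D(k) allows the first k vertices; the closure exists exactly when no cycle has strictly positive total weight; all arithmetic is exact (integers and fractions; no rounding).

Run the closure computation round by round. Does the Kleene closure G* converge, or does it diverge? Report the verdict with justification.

D(0):
  [0, -9, -∞, -3]
  [2, 0, -∞, -∞]
  [-∞, 7, 0, -∞]
  [-9, -2, -1, 0]
D(1):
  [0, -9, -∞, -3]
  [2, 0, -∞, -1]
  [-∞, 7, 0, -∞]
  [-9, -2, -1, 0]
D(2):
  [0, -9, -∞, -3]
  [2, 0, -∞, -1]
  [9, 7, 0, 6]
  [0, -2, -1, 0]
Detection: at round 3, diagonal entry (3, 3) turns strictly positive.
Key observation: the cycle 3->2->1->0->3 has total weight (-1) + 7 + 2 + (-3), which is strictly positive.
Answer: DIVERGES — positive cycle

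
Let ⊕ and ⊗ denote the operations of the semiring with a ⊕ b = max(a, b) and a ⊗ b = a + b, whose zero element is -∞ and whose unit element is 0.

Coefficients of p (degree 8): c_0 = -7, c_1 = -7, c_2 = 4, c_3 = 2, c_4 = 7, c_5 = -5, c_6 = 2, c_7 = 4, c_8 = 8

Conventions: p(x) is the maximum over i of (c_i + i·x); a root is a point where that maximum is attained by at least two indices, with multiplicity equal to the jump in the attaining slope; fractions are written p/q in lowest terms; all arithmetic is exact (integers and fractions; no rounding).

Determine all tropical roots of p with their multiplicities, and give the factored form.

hull edge (i=0, c=-7) to (i=2, c=4): slope 11/2, span 2
hull edge (i=2, c=4) to (i=4, c=7): slope 3/2, span 2
hull edge (i=4, c=7) to (i=8, c=8): slope 1/4, span 4
Factored form: p(x) = 8 ⊗ (x ⊕ (-11/2)) ⊗ (x ⊕ (-11/2)) ⊗ (x ⊕ (-3/2)) ⊗ (x ⊕ (-3/2)) ⊗ (x ⊕ (-1/4)) ⊗ (x ⊕ (-1/4)) ⊗ (x ⊕ (-1/4)) ⊗ (x ⊕ (-1/4))
Answer: roots = -11/2 (mult 2), -3/2 (mult 2), -1/4 (mult 4)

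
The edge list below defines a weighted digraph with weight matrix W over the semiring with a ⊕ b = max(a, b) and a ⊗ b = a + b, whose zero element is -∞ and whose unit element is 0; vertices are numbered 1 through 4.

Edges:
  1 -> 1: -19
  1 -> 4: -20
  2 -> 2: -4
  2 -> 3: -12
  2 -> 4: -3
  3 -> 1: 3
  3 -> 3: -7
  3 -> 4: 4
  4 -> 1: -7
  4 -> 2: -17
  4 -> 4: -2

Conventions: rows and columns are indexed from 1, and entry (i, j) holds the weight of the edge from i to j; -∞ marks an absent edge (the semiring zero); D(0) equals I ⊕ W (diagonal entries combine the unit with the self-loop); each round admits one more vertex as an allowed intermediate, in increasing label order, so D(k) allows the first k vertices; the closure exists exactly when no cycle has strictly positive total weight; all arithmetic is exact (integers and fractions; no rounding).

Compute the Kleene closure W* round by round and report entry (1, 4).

D(0):
  [0, -∞, -∞, -20]
  [-∞, 0, -12, -3]
  [3, -∞, 0, 4]
  [-7, -17, -∞, 0]
D(1):
  [0, -∞, -∞, -20]
  [-∞, 0, -12, -3]
  [3, -∞, 0, 4]
  [-7, -17, -∞, 0]
D(2):
  [0, -∞, -∞, -20]
  [-∞, 0, -12, -3]
  [3, -∞, 0, 4]
  [-7, -17, -29, 0]
D(3):
  [0, -∞, -∞, -20]
  [-9, 0, -12, -3]
  [3, -∞, 0, 4]
  [-7, -17, -29, 0]
D(4):
  [0, -37, -49, -20]
  [-9, 0, -12, -3]
  [3, -13, 0, 4]
  [-7, -17, -29, 0]
Answer: W*[1][4] = -20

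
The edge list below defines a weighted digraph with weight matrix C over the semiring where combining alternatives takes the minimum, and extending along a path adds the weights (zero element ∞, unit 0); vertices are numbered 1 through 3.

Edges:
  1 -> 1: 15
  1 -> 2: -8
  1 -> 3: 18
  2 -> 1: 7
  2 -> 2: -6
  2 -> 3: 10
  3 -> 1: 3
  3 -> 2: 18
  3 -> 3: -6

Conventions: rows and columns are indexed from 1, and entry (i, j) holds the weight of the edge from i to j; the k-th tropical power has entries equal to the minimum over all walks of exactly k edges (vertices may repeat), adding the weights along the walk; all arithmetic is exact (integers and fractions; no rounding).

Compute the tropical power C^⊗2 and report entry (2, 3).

C^⊗2:
  [-1, -14, 2]
  [1, -12, 4]
  [-3, -5, -12]
Key observation: the optimum is the walk 2->2->3, with weight (-6) + 10 = 4.
Optimal value attained by: walk 2->2->3.
Answer: (C^⊗2)[2][3] = 4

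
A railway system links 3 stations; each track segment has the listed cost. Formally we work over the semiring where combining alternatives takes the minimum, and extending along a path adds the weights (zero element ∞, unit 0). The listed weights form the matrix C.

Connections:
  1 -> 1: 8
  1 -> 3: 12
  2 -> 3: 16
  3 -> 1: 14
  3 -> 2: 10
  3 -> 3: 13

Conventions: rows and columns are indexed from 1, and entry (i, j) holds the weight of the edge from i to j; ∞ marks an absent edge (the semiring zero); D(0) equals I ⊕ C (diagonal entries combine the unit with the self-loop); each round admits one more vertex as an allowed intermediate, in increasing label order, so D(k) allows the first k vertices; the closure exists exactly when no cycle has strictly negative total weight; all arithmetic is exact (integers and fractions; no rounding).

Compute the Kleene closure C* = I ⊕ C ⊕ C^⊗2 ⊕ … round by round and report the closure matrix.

D(0):
  [0, ∞, 12]
  [∞, 0, 16]
  [14, 10, 0]
D(1):
  [0, ∞, 12]
  [∞, 0, 16]
  [14, 10, 0]
D(2):
  [0, ∞, 12]
  [∞, 0, 16]
  [14, 10, 0]
D(3):
  [0, 22, 12]
  [30, 0, 16]
  [14, 10, 0]
Answer: C* = [[0, 22, 12], [30, 0, 16], [14, 10, 0]]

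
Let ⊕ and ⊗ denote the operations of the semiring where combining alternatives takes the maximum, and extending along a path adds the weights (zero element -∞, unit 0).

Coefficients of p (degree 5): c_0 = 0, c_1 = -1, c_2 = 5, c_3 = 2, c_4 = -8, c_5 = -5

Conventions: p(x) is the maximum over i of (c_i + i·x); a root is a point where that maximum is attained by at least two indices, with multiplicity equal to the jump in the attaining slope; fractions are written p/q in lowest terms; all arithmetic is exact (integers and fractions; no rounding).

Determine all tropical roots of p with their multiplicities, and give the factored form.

hull edge (i=0, c=0) to (i=2, c=5): slope 5/2, span 2
hull edge (i=2, c=5) to (i=3, c=2): slope -3, span 1
hull edge (i=3, c=2) to (i=5, c=-5): slope -7/2, span 2
Factored form: p(x) = -5 ⊗ (x ⊕ (-5/2)) ⊗ (x ⊕ (-5/2)) ⊗ (x ⊕ 3) ⊗ (x ⊕ 7/2) ⊗ (x ⊕ 7/2)
Answer: roots = -5/2 (mult 2), 3 (mult 1), 7/2 (mult 2)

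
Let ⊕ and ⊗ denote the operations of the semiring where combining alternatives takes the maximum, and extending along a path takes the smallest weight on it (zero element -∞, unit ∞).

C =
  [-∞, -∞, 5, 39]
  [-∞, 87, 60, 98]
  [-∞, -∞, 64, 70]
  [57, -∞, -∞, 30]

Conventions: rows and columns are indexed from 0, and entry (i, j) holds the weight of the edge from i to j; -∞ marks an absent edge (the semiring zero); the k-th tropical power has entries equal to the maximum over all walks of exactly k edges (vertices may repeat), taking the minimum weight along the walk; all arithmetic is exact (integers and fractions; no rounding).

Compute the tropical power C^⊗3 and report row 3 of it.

C^⊗2:
  [39, -∞, 5, 30]
  [57, 87, 60, 87]
  [57, -∞, 64, 64]
  [30, -∞, 5, 39]
C^⊗3:
  [30, -∞, 5, 39]
  [57, 87, 60, 87]
  [57, -∞, 64, 64]
  [39, -∞, 5, 30]
Answer: row 3 of C^⊗3 = [39, -∞, 5, 30]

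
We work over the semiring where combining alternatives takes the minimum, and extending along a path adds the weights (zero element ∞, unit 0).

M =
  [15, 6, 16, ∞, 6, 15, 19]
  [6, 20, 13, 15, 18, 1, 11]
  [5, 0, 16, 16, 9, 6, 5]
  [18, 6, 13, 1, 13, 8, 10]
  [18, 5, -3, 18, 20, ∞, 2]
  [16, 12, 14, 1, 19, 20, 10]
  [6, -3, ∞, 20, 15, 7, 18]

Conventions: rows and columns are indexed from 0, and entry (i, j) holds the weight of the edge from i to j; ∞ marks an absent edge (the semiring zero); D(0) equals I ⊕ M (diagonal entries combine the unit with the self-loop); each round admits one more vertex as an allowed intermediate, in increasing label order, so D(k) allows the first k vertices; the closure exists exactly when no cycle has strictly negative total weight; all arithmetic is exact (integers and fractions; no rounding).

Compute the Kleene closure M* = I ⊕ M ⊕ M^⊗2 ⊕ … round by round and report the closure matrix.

D(0):
  [0, 6, 16, ∞, 6, 15, 19]
  [6, 0, 13, 15, 18, 1, 11]
  [5, 0, 0, 16, 9, 6, 5]
  [18, 6, 13, 0, 13, 8, 10]
  [18, 5, -3, 18, 0, ∞, 2]
  [16, 12, 14, 1, 19, 0, 10]
  [6, -3, ∞, 20, 15, 7, 0]
D(1):
  [0, 6, 16, ∞, 6, 15, 19]
  [6, 0, 13, 15, 12, 1, 11]
  [5, 0, 0, 16, 9, 6, 5]
  [18, 6, 13, 0, 13, 8, 10]
  [18, 5, -3, 18, 0, 33, 2]
  [16, 12, 14, 1, 19, 0, 10]
  [6, -3, 22, 20, 12, 7, 0]
D(2):
  [0, 6, 16, 21, 6, 7, 17]
  [6, 0, 13, 15, 12, 1, 11]
  [5, 0, 0, 15, 9, 1, 5]
  [12, 6, 13, 0, 13, 7, 10]
  [11, 5, -3, 18, 0, 6, 2]
  [16, 12, 14, 1, 19, 0, 10]
  [3, -3, 10, 12, 9, -2, 0]
D(3):
  [0, 6, 16, 21, 6, 7, 17]
  [6, 0, 13, 15, 12, 1, 11]
  [5, 0, 0, 15, 9, 1, 5]
  [12, 6, 13, 0, 13, 7, 10]
  [2, -3, -3, 12, 0, -2, 2]
  [16, 12, 14, 1, 19, 0, 10]
  [3, -3, 10, 12, 9, -2, 0]
D(4):
  [0, 6, 16, 21, 6, 7, 17]
  [6, 0, 13, 15, 12, 1, 11]
  [5, 0, 0, 15, 9, 1, 5]
  [12, 6, 13, 0, 13, 7, 10]
  [2, -3, -3, 12, 0, -2, 2]
  [13, 7, 14, 1, 14, 0, 10]
  [3, -3, 10, 12, 9, -2, 0]
D(5):
  [0, 3, 3, 18, 6, 4, 8]
  [6, 0, 9, 15, 12, 1, 11]
  [5, 0, 0, 15, 9, 1, 5]
  [12, 6, 10, 0, 13, 7, 10]
  [2, -3, -3, 12, 0, -2, 2]
  [13, 7, 11, 1, 14, 0, 10]
  [3, -3, 6, 12, 9, -2, 0]
D(6):
  [0, 3, 3, 5, 6, 4, 8]
  [6, 0, 9, 2, 12, 1, 11]
  [5, 0, 0, 2, 9, 1, 5]
  [12, 6, 10, 0, 13, 7, 10]
  [2, -3, -3, -1, 0, -2, 2]
  [13, 7, 11, 1, 14, 0, 10]
  [3, -3, 6, -1, 9, -2, 0]
D(7):
  [0, 3, 3, 5, 6, 4, 8]
  [6, 0, 9, 2, 12, 1, 11]
  [5, 0, 0, 2, 9, 1, 5]
  [12, 6, 10, 0, 13, 7, 10]
  [2, -3, -3, -1, 0, -2, 2]
  [13, 7, 11, 1, 14, 0, 10]
  [3, -3, 6, -1, 9, -2, 0]
Answer: M* = [[0, 3, 3, 5, 6, 4, 8], [6, 0, 9, 2, 12, 1, 11], [5, 0, 0, 2, 9, 1, 5], [12, 6, 10, 0, 13, 7, 10], [2, -3, -3, -1, 0, -2, 2], [13, 7, 11, 1, 14, 0, 10], [3, -3, 6, -1, 9, -2, 0]]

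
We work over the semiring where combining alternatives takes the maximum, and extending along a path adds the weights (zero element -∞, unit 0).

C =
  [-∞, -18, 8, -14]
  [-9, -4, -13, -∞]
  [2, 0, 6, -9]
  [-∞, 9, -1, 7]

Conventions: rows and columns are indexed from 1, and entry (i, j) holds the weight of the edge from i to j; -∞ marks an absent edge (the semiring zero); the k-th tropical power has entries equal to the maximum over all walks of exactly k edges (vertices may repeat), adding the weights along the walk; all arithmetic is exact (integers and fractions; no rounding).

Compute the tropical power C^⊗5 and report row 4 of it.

C^⊗2:
  [10, 8, 14, -1]
  [-11, -8, -1, -22]
  [8, 6, 12, -2]
  [1, 16, 6, 14]
C^⊗3:
  [16, 14, 20, 6]
  [1, -1, 5, -10]
  [14, 12, 18, 5]
  [8, 23, 13, 21]
C^⊗4:
  [22, 20, 26, 13]
  [7, 5, 11, -3]
  [20, 18, 24, 12]
  [15, 30, 20, 28]
C^⊗5:
  [28, 26, 32, 20]
  [13, 11, 17, 4]
  [26, 24, 30, 19]
  [22, 37, 27, 35]
Answer: row 4 of C^⊗5 = [22, 37, 27, 35]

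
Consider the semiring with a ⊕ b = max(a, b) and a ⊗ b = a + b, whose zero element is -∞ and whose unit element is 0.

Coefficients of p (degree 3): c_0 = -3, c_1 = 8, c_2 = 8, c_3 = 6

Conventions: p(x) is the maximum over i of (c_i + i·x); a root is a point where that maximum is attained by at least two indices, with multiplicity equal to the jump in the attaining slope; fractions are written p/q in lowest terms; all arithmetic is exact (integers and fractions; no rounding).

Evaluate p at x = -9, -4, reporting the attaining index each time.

p(-9) = max(-3+0·(-9)=-3, 8+1·(-9)=-1, 8+2·(-9)=-10, 6+3·(-9)=-21) = -1 (attained by i=1)
p(-4) = max(-3+0·(-4)=-3, 8+1·(-4)=4, 8+2·(-4)=0, 6+3·(-4)=-6) = 4 (attained by i=1)
Answer: p(-9) = -1; p(-4) = 4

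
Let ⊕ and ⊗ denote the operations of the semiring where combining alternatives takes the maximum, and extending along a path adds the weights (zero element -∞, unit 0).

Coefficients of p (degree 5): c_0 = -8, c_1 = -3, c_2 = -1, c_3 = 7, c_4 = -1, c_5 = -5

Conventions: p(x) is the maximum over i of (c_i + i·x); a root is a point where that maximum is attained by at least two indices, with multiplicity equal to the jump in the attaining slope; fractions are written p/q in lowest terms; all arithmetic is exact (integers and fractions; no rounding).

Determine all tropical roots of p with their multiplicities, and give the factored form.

hull edge (i=0, c=-8) to (i=3, c=7): slope 5, span 3
hull edge (i=3, c=7) to (i=5, c=-5): slope -6, span 2
Factored form: p(x) = -5 ⊗ (x ⊕ (-5)) ⊗ (x ⊕ (-5)) ⊗ (x ⊕ (-5)) ⊗ (x ⊕ 6) ⊗ (x ⊕ 6)
Answer: roots = -5 (mult 3), 6 (mult 2)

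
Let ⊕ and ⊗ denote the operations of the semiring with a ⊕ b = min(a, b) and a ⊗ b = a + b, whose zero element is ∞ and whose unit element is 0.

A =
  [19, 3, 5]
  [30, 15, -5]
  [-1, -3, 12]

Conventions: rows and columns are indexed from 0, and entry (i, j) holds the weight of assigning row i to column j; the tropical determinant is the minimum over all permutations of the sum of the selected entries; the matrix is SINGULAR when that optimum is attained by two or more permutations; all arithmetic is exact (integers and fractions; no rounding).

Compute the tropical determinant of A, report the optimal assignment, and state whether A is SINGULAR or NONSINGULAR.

σ = (0, 1, 2): 19 + 15 + 12 = 46
σ = (0, 2, 1): 19 + (-5) + (-3) = 11
σ = (1, 0, 2): 3 + 30 + 12 = 45
σ = (1, 2, 0): 3 + (-5) + (-1) = -3
σ = (2, 0, 1): 5 + 30 + (-3) = 32
σ = (2, 1, 0): 5 + 15 + (-1) = 19
Optimal value attained by: σ = (1, 2, 0).
Answer: det⊕(A) = -3; verdict: NONSINGULAR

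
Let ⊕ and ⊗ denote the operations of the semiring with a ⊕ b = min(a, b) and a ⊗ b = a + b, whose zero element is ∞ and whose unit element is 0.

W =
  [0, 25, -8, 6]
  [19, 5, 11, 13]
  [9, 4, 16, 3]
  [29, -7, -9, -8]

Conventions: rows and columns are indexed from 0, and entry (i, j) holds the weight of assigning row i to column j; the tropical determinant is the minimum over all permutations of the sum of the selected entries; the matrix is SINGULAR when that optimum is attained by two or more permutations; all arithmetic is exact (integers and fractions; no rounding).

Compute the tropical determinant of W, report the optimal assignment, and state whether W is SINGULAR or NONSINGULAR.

σ = (0, 1, 2, 3): 0 + 5 + 16 + (-8) = 13
σ = (0, 1, 3, 2): 0 + 5 + 3 + (-9) = -1
σ = (0, 2, 1, 3): 0 + 11 + 4 + (-8) = 7
σ = (0, 2, 3, 1): 0 + 11 + 3 + (-7) = 7
σ = (0, 3, 1, 2): 0 + 13 + 4 + (-9) = 8
σ = (0, 3, 2, 1): 0 + 13 + 16 + (-7) = 22
σ = (1, 0, 2, 3): 25 + 19 + 16 + (-8) = 52
σ = (1, 0, 3, 2): 25 + 19 + 3 + (-9) = 38
σ = (1, 2, 0, 3): 25 + 11 + 9 + (-8) = 37
σ = (1, 2, 3, 0): 25 + 11 + 3 + 29 = 68
σ = (1, 3, 0, 2): 25 + 13 + 9 + (-9) = 38
σ = (1, 3, 2, 0): 25 + 13 + 16 + 29 = 83
σ = (2, 0, 1, 3): (-8) + 19 + 4 + (-8) = 7
σ = (2, 0, 3, 1): (-8) + 19 + 3 + (-7) = 7
σ = (2, 1, 0, 3): (-8) + 5 + 9 + (-8) = -2
σ = (2, 1, 3, 0): (-8) + 5 + 3 + 29 = 29
σ = (2, 3, 0, 1): (-8) + 13 + 9 + (-7) = 7
σ = (2, 3, 1, 0): (-8) + 13 + 4 + 29 = 38
σ = (3, 0, 1, 2): 6 + 19 + 4 + (-9) = 20
σ = (3, 0, 2, 1): 6 + 19 + 16 + (-7) = 34
σ = (3, 1, 0, 2): 6 + 5 + 9 + (-9) = 11
σ = (3, 1, 2, 0): 6 + 5 + 16 + 29 = 56
σ = (3, 2, 0, 1): 6 + 11 + 9 + (-7) = 19
σ = (3, 2, 1, 0): 6 + 11 + 4 + 29 = 50
Optimal value attained by: σ = (2, 1, 0, 3).
Answer: det⊕(W) = -2; verdict: NONSINGULAR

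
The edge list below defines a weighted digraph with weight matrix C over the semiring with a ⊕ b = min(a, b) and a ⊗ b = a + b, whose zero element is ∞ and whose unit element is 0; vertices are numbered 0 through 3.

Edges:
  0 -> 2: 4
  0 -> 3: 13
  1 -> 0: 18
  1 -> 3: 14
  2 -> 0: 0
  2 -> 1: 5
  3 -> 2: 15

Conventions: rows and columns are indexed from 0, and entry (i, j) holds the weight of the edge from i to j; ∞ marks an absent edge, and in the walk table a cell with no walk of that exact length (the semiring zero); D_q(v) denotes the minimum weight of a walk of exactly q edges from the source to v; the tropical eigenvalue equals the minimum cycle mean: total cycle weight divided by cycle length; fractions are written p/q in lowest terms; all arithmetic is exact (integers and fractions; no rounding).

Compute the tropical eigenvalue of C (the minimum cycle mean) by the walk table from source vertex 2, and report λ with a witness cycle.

q=0: [∞, ∞, 0, ∞]
q=1: [0, 5, ∞, ∞]
q=2: [23, ∞, 4, 13]
q=3: [4, 9, 27, 36]
q=4: [27, 32, 8, 17]
Optimal cycle mean attained by: cycle 0->2->0, total 4 + 0, length 2.
Answer: λ = 2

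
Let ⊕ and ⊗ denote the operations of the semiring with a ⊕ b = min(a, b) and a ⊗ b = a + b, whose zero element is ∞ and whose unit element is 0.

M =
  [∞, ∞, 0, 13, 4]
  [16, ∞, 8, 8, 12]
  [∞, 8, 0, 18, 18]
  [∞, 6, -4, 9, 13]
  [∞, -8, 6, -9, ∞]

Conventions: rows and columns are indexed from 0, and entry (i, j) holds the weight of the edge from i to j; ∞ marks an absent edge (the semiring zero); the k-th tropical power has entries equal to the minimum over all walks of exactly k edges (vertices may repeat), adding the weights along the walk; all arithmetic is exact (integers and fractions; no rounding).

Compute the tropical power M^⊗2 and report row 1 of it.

M^⊗2:
  [∞, -4, 0, -5, 18]
  [∞, 4, 4, 3, 20]
  [24, 8, 0, 9, 18]
  [22, 4, -4, 4, 14]
  [8, -3, -13, 0, 4]
Answer: row 1 of M^⊗2 = [∞, 4, 4, 3, 20]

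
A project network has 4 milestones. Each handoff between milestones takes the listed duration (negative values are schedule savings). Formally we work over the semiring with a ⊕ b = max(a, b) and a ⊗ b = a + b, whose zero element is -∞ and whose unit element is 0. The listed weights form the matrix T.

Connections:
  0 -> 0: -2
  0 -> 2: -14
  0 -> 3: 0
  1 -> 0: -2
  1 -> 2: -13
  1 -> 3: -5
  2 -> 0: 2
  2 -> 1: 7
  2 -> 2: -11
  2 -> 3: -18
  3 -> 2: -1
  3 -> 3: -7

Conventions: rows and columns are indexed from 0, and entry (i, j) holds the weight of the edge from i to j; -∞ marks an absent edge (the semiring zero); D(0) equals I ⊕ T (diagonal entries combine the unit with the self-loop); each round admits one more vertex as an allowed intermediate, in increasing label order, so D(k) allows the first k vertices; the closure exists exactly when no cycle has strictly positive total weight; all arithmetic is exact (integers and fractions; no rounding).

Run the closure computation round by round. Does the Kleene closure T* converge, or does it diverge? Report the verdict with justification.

D(0):
  [0, -∞, -14, 0]
  [-2, 0, -13, -5]
  [2, 7, 0, -18]
  [-∞, -∞, -1, 0]
D(1):
  [0, -∞, -14, 0]
  [-2, 0, -13, -2]
  [2, 7, 0, 2]
  [-∞, -∞, -1, 0]
D(2):
  [0, -∞, -14, 0]
  [-2, 0, -13, -2]
  [5, 7, 0, 5]
  [-∞, -∞, -1, 0]
Detection: at round 3, diagonal entry (3, 3) turns strictly positive.
Key observation: the cycle 3->2->0->3 has total weight (-1) + 2 + 0, which is strictly positive.
Answer: DIVERGES — positive cycle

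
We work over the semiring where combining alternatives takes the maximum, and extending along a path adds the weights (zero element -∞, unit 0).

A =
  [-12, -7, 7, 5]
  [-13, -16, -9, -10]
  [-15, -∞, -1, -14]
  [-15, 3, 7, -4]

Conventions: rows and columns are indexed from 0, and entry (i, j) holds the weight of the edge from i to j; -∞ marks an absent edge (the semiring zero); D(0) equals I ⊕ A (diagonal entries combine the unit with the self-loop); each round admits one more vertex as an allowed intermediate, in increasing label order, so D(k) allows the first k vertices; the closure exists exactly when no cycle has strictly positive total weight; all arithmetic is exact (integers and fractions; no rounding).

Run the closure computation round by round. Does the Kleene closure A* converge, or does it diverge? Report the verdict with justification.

D(0):
  [0, -7, 7, 5]
  [-13, 0, -9, -10]
  [-15, -∞, 0, -14]
  [-15, 3, 7, 0]
D(1):
  [0, -7, 7, 5]
  [-13, 0, -6, -8]
  [-15, -22, 0, -10]
  [-15, 3, 7, 0]
D(2):
  [0, -7, 7, 5]
  [-13, 0, -6, -8]
  [-15, -22, 0, -10]
  [-10, 3, 7, 0]
D(3):
  [0, -7, 7, 5]
  [-13, 0, -6, -8]
  [-15, -22, 0, -10]
  [-8, 3, 7, 0]
D(4):
  [0, 8, 12, 5]
  [-13, 0, -1, -8]
  [-15, -7, 0, -10]
  [-8, 3, 7, 0]
Key observation: every diagonal entry stays at the unit through all rounds, so no improving cycle exists.
Answer: CONVERGES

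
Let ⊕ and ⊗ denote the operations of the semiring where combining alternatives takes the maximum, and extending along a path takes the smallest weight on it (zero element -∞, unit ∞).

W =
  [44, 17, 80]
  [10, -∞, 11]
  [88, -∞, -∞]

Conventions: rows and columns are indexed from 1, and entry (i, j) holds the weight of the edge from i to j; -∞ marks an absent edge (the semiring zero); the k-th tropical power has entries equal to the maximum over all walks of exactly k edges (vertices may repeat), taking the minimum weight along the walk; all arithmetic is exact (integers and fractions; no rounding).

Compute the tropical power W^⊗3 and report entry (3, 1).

W^⊗2:
  [80, 17, 44]
  [11, 10, 10]
  [44, 17, 80]
W^⊗3:
  [44, 17, 80]
  [11, 11, 11]
  [80, 17, 44]
Key observation: the optimum is the walk 3->1->3->1, with weight 88 min 80 min 88 = 80.
Optimal value attained by: walk 3->1->3->1.
Answer: (W^⊗3)[3][1] = 80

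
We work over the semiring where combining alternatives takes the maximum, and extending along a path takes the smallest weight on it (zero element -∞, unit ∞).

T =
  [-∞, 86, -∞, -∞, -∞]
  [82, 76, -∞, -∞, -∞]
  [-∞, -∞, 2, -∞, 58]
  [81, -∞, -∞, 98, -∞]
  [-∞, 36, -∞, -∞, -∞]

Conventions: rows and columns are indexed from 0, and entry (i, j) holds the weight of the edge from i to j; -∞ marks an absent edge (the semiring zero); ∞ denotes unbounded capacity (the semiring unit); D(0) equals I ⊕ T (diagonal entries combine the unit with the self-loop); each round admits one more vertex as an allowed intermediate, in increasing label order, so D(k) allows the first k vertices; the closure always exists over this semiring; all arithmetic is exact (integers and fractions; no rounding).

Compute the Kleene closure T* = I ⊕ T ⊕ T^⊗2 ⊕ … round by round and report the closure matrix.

D(0):
  [∞, 86, -∞, -∞, -∞]
  [82, ∞, -∞, -∞, -∞]
  [-∞, -∞, ∞, -∞, 58]
  [81, -∞, -∞, ∞, -∞]
  [-∞, 36, -∞, -∞, ∞]
D(1):
  [∞, 86, -∞, -∞, -∞]
  [82, ∞, -∞, -∞, -∞]
  [-∞, -∞, ∞, -∞, 58]
  [81, 81, -∞, ∞, -∞]
  [-∞, 36, -∞, -∞, ∞]
D(2):
  [∞, 86, -∞, -∞, -∞]
  [82, ∞, -∞, -∞, -∞]
  [-∞, -∞, ∞, -∞, 58]
  [81, 81, -∞, ∞, -∞]
  [36, 36, -∞, -∞, ∞]
D(3):
  [∞, 86, -∞, -∞, -∞]
  [82, ∞, -∞, -∞, -∞]
  [-∞, -∞, ∞, -∞, 58]
  [81, 81, -∞, ∞, -∞]
  [36, 36, -∞, -∞, ∞]
D(4):
  [∞, 86, -∞, -∞, -∞]
  [82, ∞, -∞, -∞, -∞]
  [-∞, -∞, ∞, -∞, 58]
  [81, 81, -∞, ∞, -∞]
  [36, 36, -∞, -∞, ∞]
D(5):
  [∞, 86, -∞, -∞, -∞]
  [82, ∞, -∞, -∞, -∞]
  [36, 36, ∞, -∞, 58]
  [81, 81, -∞, ∞, -∞]
  [36, 36, -∞, -∞, ∞]
Answer: T* = [[∞, 86, -∞, -∞, -∞], [82, ∞, -∞, -∞, -∞], [36, 36, ∞, -∞, 58], [81, 81, -∞, ∞, -∞], [36, 36, -∞, -∞, ∞]]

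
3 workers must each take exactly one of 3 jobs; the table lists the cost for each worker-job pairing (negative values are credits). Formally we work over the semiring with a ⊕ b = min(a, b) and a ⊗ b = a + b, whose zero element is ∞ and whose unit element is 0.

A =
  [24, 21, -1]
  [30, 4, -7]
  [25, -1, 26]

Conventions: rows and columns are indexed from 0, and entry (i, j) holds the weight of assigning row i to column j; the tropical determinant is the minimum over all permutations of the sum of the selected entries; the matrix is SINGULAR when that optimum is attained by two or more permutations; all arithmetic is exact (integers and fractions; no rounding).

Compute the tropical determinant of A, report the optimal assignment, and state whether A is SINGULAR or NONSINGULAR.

σ = (0, 1, 2): 24 + 4 + 26 = 54
σ = (0, 2, 1): 24 + (-7) + (-1) = 16
σ = (1, 0, 2): 21 + 30 + 26 = 77
σ = (1, 2, 0): 21 + (-7) + 25 = 39
σ = (2, 0, 1): (-1) + 30 + (-1) = 28
σ = (2, 1, 0): (-1) + 4 + 25 = 28
Optimal value attained by: σ = (0, 2, 1).
Answer: det⊕(A) = 16; verdict: NONSINGULAR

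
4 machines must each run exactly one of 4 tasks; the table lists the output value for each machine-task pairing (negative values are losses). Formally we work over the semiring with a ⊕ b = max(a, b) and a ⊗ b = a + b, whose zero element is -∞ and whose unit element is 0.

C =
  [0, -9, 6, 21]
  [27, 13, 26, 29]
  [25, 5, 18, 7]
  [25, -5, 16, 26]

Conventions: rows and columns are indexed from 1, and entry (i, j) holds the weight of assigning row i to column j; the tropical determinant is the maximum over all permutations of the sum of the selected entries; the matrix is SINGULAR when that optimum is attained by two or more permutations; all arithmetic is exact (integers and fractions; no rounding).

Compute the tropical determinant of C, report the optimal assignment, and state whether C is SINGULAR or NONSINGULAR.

σ = (1, 2, 3, 4): 0 + 13 + 18 + 26 = 57
σ = (1, 2, 4, 3): 0 + 13 + 7 + 16 = 36
σ = (1, 3, 2, 4): 0 + 26 + 5 + 26 = 57
σ = (1, 3, 4, 2): 0 + 26 + 7 + (-5) = 28
σ = (1, 4, 2, 3): 0 + 29 + 5 + 16 = 50
σ = (1, 4, 3, 2): 0 + 29 + 18 + (-5) = 42
σ = (2, 1, 3, 4): (-9) + 27 + 18 + 26 = 62
σ = (2, 1, 4, 3): (-9) + 27 + 7 + 16 = 41
σ = (2, 3, 1, 4): (-9) + 26 + 25 + 26 = 68
σ = (2, 3, 4, 1): (-9) + 26 + 7 + 25 = 49
σ = (2, 4, 1, 3): (-9) + 29 + 25 + 16 = 61
σ = (2, 4, 3, 1): (-9) + 29 + 18 + 25 = 63
σ = (3, 1, 2, 4): 6 + 27 + 5 + 26 = 64
σ = (3, 1, 4, 2): 6 + 27 + 7 + (-5) = 35
σ = (3, 2, 1, 4): 6 + 13 + 25 + 26 = 70
σ = (3, 2, 4, 1): 6 + 13 + 7 + 25 = 51
σ = (3, 4, 1, 2): 6 + 29 + 25 + (-5) = 55
σ = (3, 4, 2, 1): 6 + 29 + 5 + 25 = 65
σ = (4, 1, 2, 3): 21 + 27 + 5 + 16 = 69
σ = (4, 1, 3, 2): 21 + 27 + 18 + (-5) = 61
σ = (4, 2, 1, 3): 21 + 13 + 25 + 16 = 75
σ = (4, 2, 3, 1): 21 + 13 + 18 + 25 = 77
σ = (4, 3, 1, 2): 21 + 26 + 25 + (-5) = 67
σ = (4, 3, 2, 1): 21 + 26 + 5 + 25 = 77
Optimal value attained by: σ = (4, 2, 3, 1).
Answer: det⊕(C) = 77; verdict: SINGULAR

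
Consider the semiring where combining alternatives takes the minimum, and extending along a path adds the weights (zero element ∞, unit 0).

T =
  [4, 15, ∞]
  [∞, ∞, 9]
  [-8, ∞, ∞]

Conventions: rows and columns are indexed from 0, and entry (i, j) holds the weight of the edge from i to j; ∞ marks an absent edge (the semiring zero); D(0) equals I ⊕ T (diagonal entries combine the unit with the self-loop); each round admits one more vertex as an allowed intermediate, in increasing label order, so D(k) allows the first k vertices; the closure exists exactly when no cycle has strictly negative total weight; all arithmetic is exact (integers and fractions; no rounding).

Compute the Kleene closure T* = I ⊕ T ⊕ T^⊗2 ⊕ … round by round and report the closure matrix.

D(0):
  [0, 15, ∞]
  [∞, 0, 9]
  [-8, ∞, 0]
D(1):
  [0, 15, ∞]
  [∞, 0, 9]
  [-8, 7, 0]
D(2):
  [0, 15, 24]
  [∞, 0, 9]
  [-8, 7, 0]
D(3):
  [0, 15, 24]
  [1, 0, 9]
  [-8, 7, 0]
Answer: T* = [[0, 15, 24], [1, 0, 9], [-8, 7, 0]]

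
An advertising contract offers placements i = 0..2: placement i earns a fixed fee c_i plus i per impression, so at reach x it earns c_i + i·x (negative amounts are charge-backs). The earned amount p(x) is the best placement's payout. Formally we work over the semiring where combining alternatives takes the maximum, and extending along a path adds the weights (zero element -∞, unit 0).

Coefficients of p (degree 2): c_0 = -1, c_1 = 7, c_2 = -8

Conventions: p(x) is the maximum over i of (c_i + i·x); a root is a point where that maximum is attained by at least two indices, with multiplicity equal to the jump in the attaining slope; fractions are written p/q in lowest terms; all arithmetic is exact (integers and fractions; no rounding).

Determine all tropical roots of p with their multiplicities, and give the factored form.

hull edge (i=0, c=-1) to (i=1, c=7): slope 8, span 1
hull edge (i=1, c=7) to (i=2, c=-8): slope -15, span 1
Factored form: p(x) = -8 ⊗ (x ⊕ (-8)) ⊗ (x ⊕ 15)
Answer: roots = -8 (mult 1), 15 (mult 1)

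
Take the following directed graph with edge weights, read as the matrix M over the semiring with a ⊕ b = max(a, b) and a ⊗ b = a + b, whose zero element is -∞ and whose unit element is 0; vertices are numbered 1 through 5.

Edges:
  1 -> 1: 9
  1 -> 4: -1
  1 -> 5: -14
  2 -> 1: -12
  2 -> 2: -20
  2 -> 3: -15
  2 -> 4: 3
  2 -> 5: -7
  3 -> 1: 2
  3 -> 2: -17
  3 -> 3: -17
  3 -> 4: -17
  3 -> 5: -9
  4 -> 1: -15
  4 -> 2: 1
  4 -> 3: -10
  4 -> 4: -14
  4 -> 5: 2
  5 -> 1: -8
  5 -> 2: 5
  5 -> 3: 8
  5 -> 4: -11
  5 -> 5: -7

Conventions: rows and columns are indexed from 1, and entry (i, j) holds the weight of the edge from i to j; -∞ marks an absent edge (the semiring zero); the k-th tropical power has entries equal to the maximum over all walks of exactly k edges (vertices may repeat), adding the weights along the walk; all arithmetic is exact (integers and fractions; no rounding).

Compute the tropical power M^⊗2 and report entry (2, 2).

M^⊗2:
  [18, 0, -6, 8, 1]
  [-3, 4, 1, -11, 5]
  [11, -4, -1, 1, -12]
  [-6, 7, 10, 4, -5]
  [10, -2, 1, 8, -1]
Key observation: the optimum is the walk 2->4->2, with weight 3 + 1 = 4.
Optimal value attained by: walk 2->4->2.
Answer: (M^⊗2)[2][2] = 4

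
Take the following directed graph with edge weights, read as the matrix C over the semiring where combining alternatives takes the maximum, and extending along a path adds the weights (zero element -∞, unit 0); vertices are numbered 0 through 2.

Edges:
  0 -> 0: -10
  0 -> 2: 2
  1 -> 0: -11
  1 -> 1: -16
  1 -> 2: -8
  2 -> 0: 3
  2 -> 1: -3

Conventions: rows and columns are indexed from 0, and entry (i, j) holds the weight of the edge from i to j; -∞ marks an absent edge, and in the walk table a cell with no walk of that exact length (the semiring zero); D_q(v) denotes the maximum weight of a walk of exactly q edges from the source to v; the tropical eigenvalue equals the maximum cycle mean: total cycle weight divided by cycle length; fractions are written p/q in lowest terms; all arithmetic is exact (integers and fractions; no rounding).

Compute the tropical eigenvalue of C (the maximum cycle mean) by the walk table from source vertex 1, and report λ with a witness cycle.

q=0: [-∞, 0, -∞]
q=1: [-11, -16, -8]
q=2: [-5, -11, -9]
q=3: [-6, -12, -3]
Optimal cycle mean attained by: cycle 0->2->0, total 2 + 3, length 2.
Answer: λ = 5/2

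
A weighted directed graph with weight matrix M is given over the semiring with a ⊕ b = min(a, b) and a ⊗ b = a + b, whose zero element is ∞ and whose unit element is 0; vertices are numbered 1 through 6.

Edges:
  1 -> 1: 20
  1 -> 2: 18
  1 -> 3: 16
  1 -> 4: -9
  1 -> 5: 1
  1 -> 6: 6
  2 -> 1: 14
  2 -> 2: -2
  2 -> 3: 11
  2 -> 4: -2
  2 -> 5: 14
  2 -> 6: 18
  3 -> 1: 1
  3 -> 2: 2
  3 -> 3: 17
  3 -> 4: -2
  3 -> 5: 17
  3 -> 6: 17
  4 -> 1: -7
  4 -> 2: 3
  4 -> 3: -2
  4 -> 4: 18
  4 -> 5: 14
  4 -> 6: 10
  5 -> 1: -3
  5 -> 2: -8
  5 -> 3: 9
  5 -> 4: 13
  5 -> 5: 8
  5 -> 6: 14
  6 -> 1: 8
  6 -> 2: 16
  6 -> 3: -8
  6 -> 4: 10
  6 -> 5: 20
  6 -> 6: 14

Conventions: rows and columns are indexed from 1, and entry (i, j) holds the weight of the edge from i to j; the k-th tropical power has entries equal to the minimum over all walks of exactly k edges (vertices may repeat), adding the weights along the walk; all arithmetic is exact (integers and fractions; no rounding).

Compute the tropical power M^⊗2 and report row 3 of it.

M^⊗2:
  [-16, -7, -11, 9, 5, 1]
  [-9, -4, -4, -4, 12, 8]
  [-9, 0, -4, -8, 2, 7]
  [-1, 0, 2, -16, -6, -1]
  [5, -10, 3, -12, -2, 3]
  [-7, -6, 6, -10, 9, 9]
Answer: row 3 of M^⊗2 = [-9, 0, -4, -8, 2, 7]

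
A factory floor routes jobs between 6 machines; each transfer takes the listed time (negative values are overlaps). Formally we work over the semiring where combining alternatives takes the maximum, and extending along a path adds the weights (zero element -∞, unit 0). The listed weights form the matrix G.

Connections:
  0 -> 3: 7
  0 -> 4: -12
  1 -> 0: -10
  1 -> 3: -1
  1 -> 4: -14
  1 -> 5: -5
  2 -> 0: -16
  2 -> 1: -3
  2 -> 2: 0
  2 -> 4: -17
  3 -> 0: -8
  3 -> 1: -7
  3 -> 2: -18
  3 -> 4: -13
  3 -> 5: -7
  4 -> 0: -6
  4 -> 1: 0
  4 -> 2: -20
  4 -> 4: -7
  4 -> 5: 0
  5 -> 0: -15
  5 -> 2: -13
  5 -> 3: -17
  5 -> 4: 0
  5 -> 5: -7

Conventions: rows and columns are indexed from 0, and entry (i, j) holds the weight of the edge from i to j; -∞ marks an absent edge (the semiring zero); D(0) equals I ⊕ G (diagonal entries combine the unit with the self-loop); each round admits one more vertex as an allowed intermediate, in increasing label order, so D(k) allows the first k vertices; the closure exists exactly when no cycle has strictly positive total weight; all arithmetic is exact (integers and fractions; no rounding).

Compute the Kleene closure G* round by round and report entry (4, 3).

D(0):
  [0, -∞, -∞, 7, -12, -∞]
  [-10, 0, -∞, -1, -14, -5]
  [-16, -3, 0, -∞, -17, -∞]
  [-8, -7, -18, 0, -13, -7]
  [-6, 0, -20, -∞, 0, 0]
  [-15, -∞, -13, -17, 0, 0]
D(1):
  [0, -∞, -∞, 7, -12, -∞]
  [-10, 0, -∞, -1, -14, -5]
  [-16, -3, 0, -9, -17, -∞]
  [-8, -7, -18, 0, -13, -7]
  [-6, 0, -20, 1, 0, 0]
  [-15, -∞, -13, -8, 0, 0]
D(2):
  [0, -∞, -∞, 7, -12, -∞]
  [-10, 0, -∞, -1, -14, -5]
  [-13, -3, 0, -4, -17, -8]
  [-8, -7, -18, 0, -13, -7]
  [-6, 0, -20, 1, 0, 0]
  [-15, -∞, -13, -8, 0, 0]
D(3):
  [0, -∞, -∞, 7, -12, -∞]
  [-10, 0, -∞, -1, -14, -5]
  [-13, -3, 0, -4, -17, -8]
  [-8, -7, -18, 0, -13, -7]
  [-6, 0, -20, 1, 0, 0]
  [-15, -16, -13, -8, 0, 0]
D(4):
  [0, 0, -11, 7, -6, 0]
  [-9, 0, -19, -1, -14, -5]
  [-12, -3, 0, -4, -17, -8]
  [-8, -7, -18, 0, -13, -7]
  [-6, 0, -17, 1, 0, 0]
  [-15, -15, -13, -8, 0, 0]
D(5):
  [0, 0, -11, 7, -6, 0]
  [-9, 0, -19, -1, -14, -5]
  [-12, -3, 0, -4, -17, -8]
  [-8, -7, -18, 0, -13, -7]
  [-6, 0, -17, 1, 0, 0]
  [-6, 0, -13, 1, 0, 0]
D(6):
  [0, 0, -11, 7, 0, 0]
  [-9, 0, -18, -1, -5, -5]
  [-12, -3, 0, -4, -8, -8]
  [-8, -7, -18, 0, -7, -7]
  [-6, 0, -13, 1, 0, 0]
  [-6, 0, -13, 1, 0, 0]
Answer: G*[4][3] = 1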